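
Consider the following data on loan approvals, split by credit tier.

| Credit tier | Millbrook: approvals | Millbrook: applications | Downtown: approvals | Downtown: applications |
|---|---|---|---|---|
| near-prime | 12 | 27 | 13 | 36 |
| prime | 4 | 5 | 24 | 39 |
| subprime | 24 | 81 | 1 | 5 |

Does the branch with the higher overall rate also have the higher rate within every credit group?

Near-prime: Millbrook 12/27 = 44.4%, Downtown 13/36 = 36.1% → Millbrook
Prime: Millbrook 4/5 = 80.0%, Downtown 24/39 = 61.5% → Millbrook
Subprime: Millbrook 24/81 = 29.6%, Downtown 1/5 = 20.0% → Millbrook
Overall: Millbrook 40/113 = 35.4%, Downtown 38/80 = 47.5% → Downtown
Millbrook wins each credit group but Downtown wins overall — the comparison reverses. Millbrook's applications skew toward subprime, which has a lower base rate.

No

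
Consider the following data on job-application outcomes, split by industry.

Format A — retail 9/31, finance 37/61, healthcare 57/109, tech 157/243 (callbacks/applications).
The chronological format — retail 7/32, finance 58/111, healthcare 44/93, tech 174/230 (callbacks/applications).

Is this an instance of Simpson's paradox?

No

Retail: Format A 9/31 = 29.0%, the chronological format 7/32 = 21.9% → Format A
Finance: Format A 37/61 = 60.7%, the chronological format 58/111 = 52.3% → Format A
Healthcare: Format A 57/109 = 52.3%, the chronological format 44/93 = 47.3% → Format A
Tech: Format A 157/243 = 64.6%, the chronological format 174/230 = 75.7% → the chronological format
Overall: Format A 260/444 = 58.6%, the chronological format 283/466 = 60.7% → the chronological format
Neither sweeps: Format A wins 3 of 4 groups, the chronological format wins 1. The chronological format wins overall but not every group — no Simpson reversal.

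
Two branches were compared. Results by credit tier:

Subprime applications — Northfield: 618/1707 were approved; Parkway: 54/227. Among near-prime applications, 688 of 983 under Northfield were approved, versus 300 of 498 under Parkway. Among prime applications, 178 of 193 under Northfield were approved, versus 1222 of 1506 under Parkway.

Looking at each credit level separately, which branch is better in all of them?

Northfield

Subprime: Northfield 618/1707 = 36.2%, Parkway 54/227 = 23.8% → Northfield
Near-prime: Northfield 688/983 = 70.0%, Parkway 300/498 = 60.2% → Northfield
Prime: Northfield 178/193 = 92.2%, Parkway 1222/1506 = 81.1% → Northfield
Northfield has the higher rate in all 3 groups.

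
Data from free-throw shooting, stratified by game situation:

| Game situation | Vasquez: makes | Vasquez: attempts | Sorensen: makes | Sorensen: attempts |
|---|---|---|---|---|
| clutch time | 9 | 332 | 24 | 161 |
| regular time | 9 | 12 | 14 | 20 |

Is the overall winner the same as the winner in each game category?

No

Clutch time: Vasquez 9/332 = 2.7%, Sorensen 24/161 = 14.9% → Sorensen
Regular time: Vasquez 9/12 = 75.0%, Sorensen 14/20 = 70.0% → Vasquez
Overall: Vasquez 18/344 = 5.2%, Sorensen 38/181 = 21.0% → Sorensen
Neither sweeps: Vasquez wins 1 of 2 groups, Sorensen wins 1. Sorensen wins overall but not every group — no Simpson reversal.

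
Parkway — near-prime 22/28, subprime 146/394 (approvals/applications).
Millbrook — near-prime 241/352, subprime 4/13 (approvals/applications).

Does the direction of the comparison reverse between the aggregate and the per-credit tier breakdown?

Near-prime: Parkway 22/28 = 78.6%, Millbrook 241/352 = 68.5% → Parkway
Subprime: Parkway 146/394 = 37.1%, Millbrook 4/13 = 30.8% → Parkway
Overall: Parkway 168/422 = 39.8%, Millbrook 245/365 = 67.1% → Millbrook
Parkway wins each credit group but Millbrook wins overall — the comparison reverses. Parkway's applications skew toward subprime, which has a lower base rate.

Yes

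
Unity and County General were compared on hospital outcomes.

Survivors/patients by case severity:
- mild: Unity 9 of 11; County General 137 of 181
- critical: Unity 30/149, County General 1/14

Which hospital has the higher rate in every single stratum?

Unity

Mild: Unity 9/11 = 81.8%, County General 137/181 = 75.7% → Unity
Critical: Unity 30/149 = 20.1%, County General 1/14 = 7.1% → Unity
Unity has the higher rate in both groups.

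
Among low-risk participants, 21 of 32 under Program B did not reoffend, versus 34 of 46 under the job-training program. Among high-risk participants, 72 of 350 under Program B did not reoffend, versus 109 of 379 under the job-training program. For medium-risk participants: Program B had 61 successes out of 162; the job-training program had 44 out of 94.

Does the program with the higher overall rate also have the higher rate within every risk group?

Low-risk: Program B 21/32 = 65.6%, the job-training program 34/46 = 73.9% → the job-training program
High-risk: Program B 72/350 = 20.6%, the job-training program 109/379 = 28.8% → the job-training program
Medium-risk: Program B 61/162 = 37.7%, the job-training program 44/94 = 46.8% → the job-training program
Overall: Program B 154/544 = 28.3%, the job-training program 187/519 = 36.0% → the job-training program
The job-training program wins overall and in every risk group — no reversal.

Yes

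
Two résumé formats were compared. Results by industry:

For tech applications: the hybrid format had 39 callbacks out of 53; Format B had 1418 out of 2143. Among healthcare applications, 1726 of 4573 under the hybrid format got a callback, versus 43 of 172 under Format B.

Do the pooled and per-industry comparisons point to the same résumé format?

No

Tech: the hybrid format 39/53 = 73.6%, Format B 1418/2143 = 66.2% → the hybrid format
Healthcare: the hybrid format 1726/4573 = 37.7%, Format B 43/172 = 25.0% → the hybrid format
Overall: the hybrid format 1765/4626 = 38.2%, Format B 1461/2315 = 63.1% → Format B
The hybrid format wins each industry group but Format B wins overall — the comparison reverses. The hybrid format's applications skew toward healthcare, which has a lower base rate.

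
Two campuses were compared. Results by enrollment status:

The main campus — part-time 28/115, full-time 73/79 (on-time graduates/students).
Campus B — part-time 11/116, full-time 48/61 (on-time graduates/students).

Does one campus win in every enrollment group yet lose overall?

Part-time: the main campus 28/115 = 24.3%, Campus B 11/116 = 9.5% → the main campus
Full-time: the main campus 73/79 = 92.4%, Campus B 48/61 = 78.7% → the main campus
Overall: the main campus 101/194 = 52.1%, Campus B 59/177 = 33.3% → the main campus
The main campus wins overall and in every enrollment group — no reversal.

No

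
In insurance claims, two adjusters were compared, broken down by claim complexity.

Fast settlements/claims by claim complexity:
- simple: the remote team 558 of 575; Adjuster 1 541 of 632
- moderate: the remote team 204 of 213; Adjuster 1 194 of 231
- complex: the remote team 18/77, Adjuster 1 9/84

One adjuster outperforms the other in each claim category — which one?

the remote team

Simple: the remote team 558/575 = 97.0%, Adjuster 1 541/632 = 85.6% → the remote team
Moderate: the remote team 204/213 = 95.8%, Adjuster 1 194/231 = 84.0% → the remote team
Complex: the remote team 18/77 = 23.4%, Adjuster 1 9/84 = 10.7% → the remote team
The remote team has the higher rate in all 3 groups.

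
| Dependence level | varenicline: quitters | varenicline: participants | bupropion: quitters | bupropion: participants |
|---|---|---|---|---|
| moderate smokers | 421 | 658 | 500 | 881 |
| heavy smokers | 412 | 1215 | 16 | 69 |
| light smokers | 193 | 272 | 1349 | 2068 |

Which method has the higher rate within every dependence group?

varenicline

Moderate smokers: varenicline 421/658 = 64.0%, bupropion 500/881 = 56.8% → varenicline
Heavy smokers: varenicline 412/1215 = 33.9%, bupropion 16/69 = 23.2% → varenicline
Light smokers: varenicline 193/272 = 71.0%, bupropion 1349/2068 = 65.2% → varenicline
Varenicline has the higher rate in all 3 groups.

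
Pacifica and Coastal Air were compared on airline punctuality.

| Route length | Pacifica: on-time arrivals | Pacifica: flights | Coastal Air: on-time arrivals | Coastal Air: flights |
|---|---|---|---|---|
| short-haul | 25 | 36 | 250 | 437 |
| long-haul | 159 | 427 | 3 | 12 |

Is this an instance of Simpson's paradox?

Short-haul: Pacifica 25/36 = 69.4%, Coastal Air 250/437 = 57.2% → Pacifica
Long-haul: Pacifica 159/427 = 37.2%, Coastal Air 3/12 = 25.0% → Pacifica
Overall: Pacifica 184/463 = 39.7%, Coastal Air 253/449 = 56.3% → Coastal Air
Pacifica wins each route group but Coastal Air wins overall — the comparison reverses. Pacifica's flights skew toward long-haul, which has a lower base rate.

Yes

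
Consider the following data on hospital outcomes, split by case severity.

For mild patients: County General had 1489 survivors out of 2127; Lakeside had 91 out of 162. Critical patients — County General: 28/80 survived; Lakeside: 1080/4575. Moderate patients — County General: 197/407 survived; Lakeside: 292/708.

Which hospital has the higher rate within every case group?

County General

Mild: County General 1489/2127 = 70.0%, Lakeside 91/162 = 56.2% → County General
Critical: County General 28/80 = 35.0%, Lakeside 1080/4575 = 23.6% → County General
Moderate: County General 197/407 = 48.4%, Lakeside 292/708 = 41.2% → County General
County General has the higher rate in all 3 groups.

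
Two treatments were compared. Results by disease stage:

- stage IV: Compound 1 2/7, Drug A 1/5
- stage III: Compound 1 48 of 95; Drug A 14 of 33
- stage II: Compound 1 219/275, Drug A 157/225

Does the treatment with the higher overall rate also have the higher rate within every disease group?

Yes

Stage IV: Compound 1 2/7 = 28.6%, Drug A 1/5 = 20.0% → Compound 1
Stage III: Compound 1 48/95 = 50.5%, Drug A 14/33 = 42.4% → Compound 1
Stage II: Compound 1 219/275 = 79.6%, Drug A 157/225 = 69.8% → Compound 1
Overall: Compound 1 269/377 = 71.4%, Drug A 172/263 = 65.4% → Compound 1
Compound 1 wins overall and in every disease group — no reversal.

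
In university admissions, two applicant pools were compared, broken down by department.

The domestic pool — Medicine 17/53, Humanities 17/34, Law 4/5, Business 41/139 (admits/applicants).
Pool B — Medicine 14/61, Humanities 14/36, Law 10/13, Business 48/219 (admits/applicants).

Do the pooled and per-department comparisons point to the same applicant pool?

Medicine: the domestic pool 17/53 = 32.1%, Pool B 14/61 = 23.0% → the domestic pool
Humanities: the domestic pool 17/34 = 50.0%, Pool B 14/36 = 38.9% → the domestic pool
Law: the domestic pool 4/5 = 80.0%, Pool B 10/13 = 76.9% → the domestic pool
Business: the domestic pool 41/139 = 29.5%, Pool B 48/219 = 21.9% → the domestic pool
Overall: the domestic pool 79/231 = 34.2%, Pool B 86/329 = 26.1% → the domestic pool
The domestic pool wins overall and in every department group — no reversal.

Yes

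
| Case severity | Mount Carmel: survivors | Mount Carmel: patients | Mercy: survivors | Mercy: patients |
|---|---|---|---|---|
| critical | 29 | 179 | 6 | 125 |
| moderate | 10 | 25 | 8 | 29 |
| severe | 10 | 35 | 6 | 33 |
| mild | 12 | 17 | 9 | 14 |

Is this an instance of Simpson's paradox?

No

Critical: Mount Carmel 29/179 = 16.2%, Mercy 6/125 = 4.8% → Mount Carmel
Moderate: Mount Carmel 10/25 = 40.0%, Mercy 8/29 = 27.6% → Mount Carmel
Severe: Mount Carmel 10/35 = 28.6%, Mercy 6/33 = 18.2% → Mount Carmel
Mild: Mount Carmel 12/17 = 70.6%, Mercy 9/14 = 64.3% → Mount Carmel
Overall: Mount Carmel 61/256 = 23.8%, Mercy 29/201 = 14.4% → Mount Carmel
Mount Carmel wins overall and in every case group — no reversal.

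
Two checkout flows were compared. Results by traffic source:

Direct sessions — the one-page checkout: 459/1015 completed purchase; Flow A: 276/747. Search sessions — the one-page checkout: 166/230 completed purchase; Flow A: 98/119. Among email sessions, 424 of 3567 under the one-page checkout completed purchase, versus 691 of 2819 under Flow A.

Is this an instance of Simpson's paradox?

Direct: the one-page checkout 459/1015 = 45.2%, Flow A 276/747 = 36.9% → the one-page checkout
Search: the one-page checkout 166/230 = 72.2%, Flow A 98/119 = 82.4% → Flow A
Email: the one-page checkout 424/3567 = 11.9%, Flow A 691/2819 = 24.5% → Flow A
Overall: the one-page checkout 1049/4812 = 21.8%, Flow A 1065/3685 = 28.9% → Flow A
Neither sweeps: the one-page checkout wins 1 of 3 groups, Flow A wins 2. Flow A wins overall but not every group — no Simpson reversal.

No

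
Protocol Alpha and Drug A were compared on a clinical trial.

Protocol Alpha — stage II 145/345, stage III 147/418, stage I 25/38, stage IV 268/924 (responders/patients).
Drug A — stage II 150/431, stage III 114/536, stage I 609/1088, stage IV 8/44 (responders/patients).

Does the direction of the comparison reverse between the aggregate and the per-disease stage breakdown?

Stage II: Protocol Alpha 145/345 = 42.0%, Drug A 150/431 = 34.8% → Protocol Alpha
Stage III: Protocol Alpha 147/418 = 35.2%, Drug A 114/536 = 21.3% → Protocol Alpha
Stage I: Protocol Alpha 25/38 = 65.8%, Drug A 609/1088 = 56.0% → Protocol Alpha
Stage IV: Protocol Alpha 268/924 = 29.0%, Drug A 8/44 = 18.2% → Protocol Alpha
Overall: Protocol Alpha 585/1725 = 33.9%, Drug A 881/2099 = 42.0% → Drug A
Protocol Alpha wins each disease group but Drug A wins overall — the comparison reverses. Protocol Alpha's patients skew toward stage IV, which has a lower base rate.

Yes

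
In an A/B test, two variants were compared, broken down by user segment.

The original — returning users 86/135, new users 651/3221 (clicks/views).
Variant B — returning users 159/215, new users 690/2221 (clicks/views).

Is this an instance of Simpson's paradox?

Returning users: the original 86/135 = 63.7%, Variant B 159/215 = 74.0% → Variant B
New users: the original 651/3221 = 20.2%, Variant B 690/2221 = 31.1% → Variant B
Overall: the original 737/3356 = 22.0%, Variant B 849/2436 = 34.9% → Variant B
Variant B wins overall and in every user group — no reversal.

No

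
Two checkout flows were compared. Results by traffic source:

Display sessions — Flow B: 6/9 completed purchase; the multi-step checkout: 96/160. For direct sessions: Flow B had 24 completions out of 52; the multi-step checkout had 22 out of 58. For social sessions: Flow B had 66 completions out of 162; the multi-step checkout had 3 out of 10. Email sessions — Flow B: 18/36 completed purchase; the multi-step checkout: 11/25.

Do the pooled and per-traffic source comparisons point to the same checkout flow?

No

Display: Flow B 6/9 = 66.7%, the multi-step checkout 96/160 = 60.0% → Flow B
Direct: Flow B 24/52 = 46.2%, the multi-step checkout 22/58 = 37.9% → Flow B
Social: Flow B 66/162 = 40.7%, the multi-step checkout 3/10 = 30.0% → Flow B
Email: Flow B 18/36 = 50.0%, the multi-step checkout 11/25 = 44.0% → Flow B
Overall: Flow B 114/259 = 44.0%, the multi-step checkout 132/253 = 52.2% → the multi-step checkout
Flow B wins each traffic group but the multi-step checkout wins overall — the comparison reverses. Flow B's sessions skew toward social, which has a lower base rate.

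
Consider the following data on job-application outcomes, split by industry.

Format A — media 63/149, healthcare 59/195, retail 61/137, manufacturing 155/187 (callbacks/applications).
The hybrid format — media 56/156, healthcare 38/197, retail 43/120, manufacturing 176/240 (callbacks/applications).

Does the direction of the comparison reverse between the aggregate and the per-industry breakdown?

Media: Format A 63/149 = 42.3%, the hybrid format 56/156 = 35.9% → Format A
Healthcare: Format A 59/195 = 30.3%, the hybrid format 38/197 = 19.3% → Format A
Retail: Format A 61/137 = 44.5%, the hybrid format 43/120 = 35.8% → Format A
Manufacturing: Format A 155/187 = 82.9%, the hybrid format 176/240 = 73.3% → Format A
Overall: Format A 338/668 = 50.6%, the hybrid format 313/713 = 43.9% → Format A
Format A wins overall and in every industry group — no reversal.

No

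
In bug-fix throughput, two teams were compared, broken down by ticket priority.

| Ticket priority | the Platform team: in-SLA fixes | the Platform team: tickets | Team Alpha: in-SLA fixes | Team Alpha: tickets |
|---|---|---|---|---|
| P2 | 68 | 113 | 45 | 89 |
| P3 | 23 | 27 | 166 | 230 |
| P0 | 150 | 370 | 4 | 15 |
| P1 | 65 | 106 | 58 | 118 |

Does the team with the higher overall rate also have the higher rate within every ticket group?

P2: the Platform team 68/113 = 60.2%, Team Alpha 45/89 = 50.6% → the Platform team
P3: the Platform team 23/27 = 85.2%, Team Alpha 166/230 = 72.2% → the Platform team
P0: the Platform team 150/370 = 40.5%, Team Alpha 4/15 = 26.7% → the Platform team
P1: the Platform team 65/106 = 61.3%, Team Alpha 58/118 = 49.2% → the Platform team
Overall: the Platform team 306/616 = 49.7%, Team Alpha 273/452 = 60.4% → Team Alpha
The Platform team wins each ticket group but Team Alpha wins overall — the comparison reverses. The Platform team's tickets skew toward P0, which has a lower base rate.

No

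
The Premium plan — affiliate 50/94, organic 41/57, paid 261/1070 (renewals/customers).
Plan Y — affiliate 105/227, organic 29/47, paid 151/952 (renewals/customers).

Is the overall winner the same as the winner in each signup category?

Yes

Affiliate: the Premium plan 50/94 = 53.2%, Plan Y 105/227 = 46.3% → the Premium plan
Organic: the Premium plan 41/57 = 71.9%, Plan Y 29/47 = 61.7% → the Premium plan
Paid: the Premium plan 261/1070 = 24.4%, Plan Y 151/952 = 15.9% → the Premium plan
Overall: the Premium plan 352/1221 = 28.8%, Plan Y 285/1226 = 23.2% → the Premium plan
The Premium plan wins overall and in every signup group — no reversal.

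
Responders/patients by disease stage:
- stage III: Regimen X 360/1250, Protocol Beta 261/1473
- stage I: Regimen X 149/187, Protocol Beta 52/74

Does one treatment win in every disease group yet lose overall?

No

Stage III: Regimen X 360/1250 = 28.8%, Protocol Beta 261/1473 = 17.7% → Regimen X
Stage I: Regimen X 149/187 = 79.7%, Protocol Beta 52/74 = 70.3% → Regimen X
Overall: Regimen X 509/1437 = 35.4%, Protocol Beta 313/1547 = 20.2% → Regimen X
Regimen X wins overall and in every disease group — no reversal.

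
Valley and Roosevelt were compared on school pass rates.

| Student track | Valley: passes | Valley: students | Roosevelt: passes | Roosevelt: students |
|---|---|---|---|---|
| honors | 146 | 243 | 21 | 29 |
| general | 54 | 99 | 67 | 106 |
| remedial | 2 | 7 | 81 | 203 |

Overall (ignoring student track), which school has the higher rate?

Honors: Valley 146/243 = 60.1%, Roosevelt 21/29 = 72.4% → Roosevelt
General: Valley 54/99 = 54.5%, Roosevelt 67/106 = 63.2% → Roosevelt
Remedial: Valley 2/7 = 28.6%, Roosevelt 81/203 = 39.9% → Roosevelt
Overall: Valley 202/349 = 57.9%, Roosevelt 169/338 = 50.0% → Valley
(Roosevelt wins every student group but Valley wins overall — Roosevelt's students skew toward the low-rate remedial group.)

Valley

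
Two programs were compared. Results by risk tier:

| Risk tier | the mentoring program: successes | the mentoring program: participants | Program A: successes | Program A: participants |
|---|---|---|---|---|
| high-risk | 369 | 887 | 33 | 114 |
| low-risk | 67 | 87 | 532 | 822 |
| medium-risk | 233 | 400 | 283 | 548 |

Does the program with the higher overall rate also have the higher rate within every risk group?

High-risk: the mentoring program 369/887 = 41.6%, Program A 33/114 = 28.9% → the mentoring program
Low-risk: the mentoring program 67/87 = 77.0%, Program A 532/822 = 64.7% → the mentoring program
Medium-risk: the mentoring program 233/400 = 58.2%, Program A 283/548 = 51.6% → the mentoring program
Overall: the mentoring program 669/1374 = 48.7%, Program A 848/1484 = 57.1% → Program A
The mentoring program wins each risk group but Program A wins overall — the comparison reverses. The mentoring program's participants skew toward high-risk, which has a lower base rate.

No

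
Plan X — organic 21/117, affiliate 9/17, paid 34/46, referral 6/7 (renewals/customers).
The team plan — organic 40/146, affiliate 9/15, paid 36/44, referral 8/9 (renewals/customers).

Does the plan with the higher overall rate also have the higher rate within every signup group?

Organic: Plan X 21/117 = 17.9%, the team plan 40/146 = 27.4% → the team plan
Affiliate: Plan X 9/17 = 52.9%, the team plan 9/15 = 60.0% → the team plan
Paid: Plan X 34/46 = 73.9%, the team plan 36/44 = 81.8% → the team plan
Referral: Plan X 6/7 = 85.7%, the team plan 8/9 = 88.9% → the team plan
Overall: Plan X 70/187 = 37.4%, the team plan 93/214 = 43.5% → the team plan
The team plan wins overall and in every signup group — no reversal.

Yes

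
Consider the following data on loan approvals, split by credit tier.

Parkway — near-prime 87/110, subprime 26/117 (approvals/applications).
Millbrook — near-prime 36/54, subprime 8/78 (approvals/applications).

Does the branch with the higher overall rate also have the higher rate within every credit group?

Near-prime: Parkway 87/110 = 79.1%, Millbrook 36/54 = 66.7% → Parkway
Subprime: Parkway 26/117 = 22.2%, Millbrook 8/78 = 10.3% → Parkway
Overall: Parkway 113/227 = 49.8%, Millbrook 44/132 = 33.3% → Parkway
Parkway wins overall and in every credit group — no reversal.

Yes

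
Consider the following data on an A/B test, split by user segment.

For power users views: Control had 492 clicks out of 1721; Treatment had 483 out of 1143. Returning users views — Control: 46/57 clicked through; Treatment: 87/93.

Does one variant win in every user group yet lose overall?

No

Power users: Control 492/1721 = 28.6%, Treatment 483/1143 = 42.3% → Treatment
Returning users: Control 46/57 = 80.7%, Treatment 87/93 = 93.5% → Treatment
Overall: Control 538/1778 = 30.3%, Treatment 570/1236 = 46.1% → Treatment
Treatment wins overall and in every user group — no reversal.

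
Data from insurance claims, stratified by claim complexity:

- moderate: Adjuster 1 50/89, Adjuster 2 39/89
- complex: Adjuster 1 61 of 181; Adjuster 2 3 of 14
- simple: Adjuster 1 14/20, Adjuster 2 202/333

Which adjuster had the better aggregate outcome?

Moderate: Adjuster 1 50/89 = 56.2%, Adjuster 2 39/89 = 43.8% → Adjuster 1
Complex: Adjuster 1 61/181 = 33.7%, Adjuster 2 3/14 = 21.4% → Adjuster 1
Simple: Adjuster 1 14/20 = 70.0%, Adjuster 2 202/333 = 60.7% → Adjuster 1
Overall: Adjuster 1 125/290 = 43.1%, Adjuster 2 244/436 = 56.0% → Adjuster 2
(Adjuster 1 wins every claim group but Adjuster 2 wins overall — Adjuster 1's claims skew toward the low-rate complex group.)

Adjuster 2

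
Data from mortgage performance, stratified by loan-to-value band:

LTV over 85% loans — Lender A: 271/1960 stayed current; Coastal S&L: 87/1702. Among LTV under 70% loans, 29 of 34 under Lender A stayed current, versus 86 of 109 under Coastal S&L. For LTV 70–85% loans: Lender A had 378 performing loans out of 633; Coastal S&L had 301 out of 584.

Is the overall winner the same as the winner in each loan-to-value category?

LTV over 85%: Lender A 271/1960 = 13.8%, Coastal S&L 87/1702 = 5.1% → Lender A
LTV under 70%: Lender A 29/34 = 85.3%, Coastal S&L 86/109 = 78.9% → Lender A
LTV 70–85%: Lender A 378/633 = 59.7%, Coastal S&L 301/584 = 51.5% → Lender A
Overall: Lender A 678/2627 = 25.8%, Coastal S&L 474/2395 = 19.8% → Lender A
Lender A wins overall and in every loan-to-value group — no reversal.

Yes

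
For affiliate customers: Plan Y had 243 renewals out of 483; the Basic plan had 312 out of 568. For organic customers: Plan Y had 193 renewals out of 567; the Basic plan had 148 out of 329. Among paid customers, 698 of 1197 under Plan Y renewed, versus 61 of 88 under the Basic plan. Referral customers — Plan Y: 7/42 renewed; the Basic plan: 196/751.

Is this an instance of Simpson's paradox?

Affiliate: Plan Y 243/483 = 50.3%, the Basic plan 312/568 = 54.9% → the Basic plan
Organic: Plan Y 193/567 = 34.0%, the Basic plan 148/329 = 45.0% → the Basic plan
Paid: Plan Y 698/1197 = 58.3%, the Basic plan 61/88 = 69.3% → the Basic plan
Referral: Plan Y 7/42 = 16.7%, the Basic plan 196/751 = 26.1% → the Basic plan
Overall: Plan Y 1141/2289 = 49.8%, the Basic plan 717/1736 = 41.3% → Plan Y
The Basic plan wins each signup group but Plan Y wins overall — the comparison reverses. The Basic plan's customers skew toward referral, which has a lower base rate.

Yes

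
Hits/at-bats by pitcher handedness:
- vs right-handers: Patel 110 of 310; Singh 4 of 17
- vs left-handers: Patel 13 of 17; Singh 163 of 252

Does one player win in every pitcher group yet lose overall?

Yes

Vs right-handers: Patel 110/310 = 35.5%, Singh 4/17 = 23.5% → Patel
Vs left-handers: Patel 13/17 = 76.5%, Singh 163/252 = 64.7% → Patel
Overall: Patel 123/327 = 37.6%, Singh 167/269 = 62.1% → Singh
Patel wins each pitcher group but Singh wins overall — the comparison reverses. Patel's at-bats skew toward vs right-handers, which has a lower base rate.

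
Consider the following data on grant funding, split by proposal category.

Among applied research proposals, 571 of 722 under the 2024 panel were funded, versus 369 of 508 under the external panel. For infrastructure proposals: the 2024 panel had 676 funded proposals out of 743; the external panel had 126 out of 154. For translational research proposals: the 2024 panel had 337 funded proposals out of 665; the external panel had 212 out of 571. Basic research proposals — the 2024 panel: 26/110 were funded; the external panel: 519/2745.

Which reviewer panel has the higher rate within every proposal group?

the 2024 panel

Applied research: the 2024 panel 571/722 = 79.1%, the external panel 369/508 = 72.6% → the 2024 panel
Infrastructure: the 2024 panel 676/743 = 91.0%, the external panel 126/154 = 81.8% → the 2024 panel
Translational research: the 2024 panel 337/665 = 50.7%, the external panel 212/571 = 37.1% → the 2024 panel
Basic research: the 2024 panel 26/110 = 23.6%, the external panel 519/2745 = 18.9% → the 2024 panel
The 2024 panel has the higher rate in all 4 groups.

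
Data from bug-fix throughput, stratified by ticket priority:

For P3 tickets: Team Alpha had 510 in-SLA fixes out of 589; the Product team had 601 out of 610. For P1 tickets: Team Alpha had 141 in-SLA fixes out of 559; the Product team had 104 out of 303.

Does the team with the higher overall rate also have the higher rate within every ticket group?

Yes

P3: Team Alpha 510/589 = 86.6%, the Product team 601/610 = 98.5% → the Product team
P1: Team Alpha 141/559 = 25.2%, the Product team 104/303 = 34.3% → the Product team
Overall: Team Alpha 651/1148 = 56.7%, the Product team 705/913 = 77.2% → the Product team
The Product team wins overall and in every ticket group — no reversal.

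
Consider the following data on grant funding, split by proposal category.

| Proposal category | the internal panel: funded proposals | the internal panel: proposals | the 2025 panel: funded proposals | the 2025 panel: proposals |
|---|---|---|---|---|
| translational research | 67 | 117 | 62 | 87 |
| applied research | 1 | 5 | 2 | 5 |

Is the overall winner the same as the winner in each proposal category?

Translational research: the internal panel 67/117 = 57.3%, the 2025 panel 62/87 = 71.3% → the 2025 panel
Applied research: the internal panel 1/5 = 20.0%, the 2025 panel 2/5 = 40.0% → the 2025 panel
Overall: the internal panel 68/122 = 55.7%, the 2025 panel 64/92 = 69.6% → the 2025 panel
The 2025 panel wins overall and in every proposal group — no reversal.

Yes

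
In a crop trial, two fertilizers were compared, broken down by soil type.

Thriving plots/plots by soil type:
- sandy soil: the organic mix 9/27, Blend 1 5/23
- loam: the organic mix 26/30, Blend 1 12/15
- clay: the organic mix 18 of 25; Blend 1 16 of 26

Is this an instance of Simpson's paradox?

No

Sandy soil: the organic mix 9/27 = 33.3%, Blend 1 5/23 = 21.7% → the organic mix
Loam: the organic mix 26/30 = 86.7%, Blend 1 12/15 = 80.0% → the organic mix
Clay: the organic mix 18/25 = 72.0%, Blend 1 16/26 = 61.5% → the organic mix
Overall: the organic mix 53/82 = 64.6%, Blend 1 33/64 = 51.6% → the organic mix
The organic mix wins overall and in every soil group — no reversal.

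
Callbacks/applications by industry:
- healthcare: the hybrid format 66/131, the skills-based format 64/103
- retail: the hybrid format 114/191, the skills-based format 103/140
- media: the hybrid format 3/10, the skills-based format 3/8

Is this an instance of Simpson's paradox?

No

Healthcare: the hybrid format 66/131 = 50.4%, the skills-based format 64/103 = 62.1% → the skills-based format
Retail: the hybrid format 114/191 = 59.7%, the skills-based format 103/140 = 73.6% → the skills-based format
Media: the hybrid format 3/10 = 30.0%, the skills-based format 3/8 = 37.5% → the skills-based format
Overall: the hybrid format 183/332 = 55.1%, the skills-based format 170/251 = 67.7% → the skills-based format
The skills-based format wins overall and in every industry group — no reversal.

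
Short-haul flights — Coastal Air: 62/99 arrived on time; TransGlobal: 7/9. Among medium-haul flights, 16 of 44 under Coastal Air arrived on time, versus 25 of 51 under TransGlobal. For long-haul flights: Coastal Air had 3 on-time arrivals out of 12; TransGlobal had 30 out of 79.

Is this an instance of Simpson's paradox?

Short-haul: Coastal Air 62/99 = 62.6%, TransGlobal 7/9 = 77.8% → TransGlobal
Medium-haul: Coastal Air 16/44 = 36.4%, TransGlobal 25/51 = 49.0% → TransGlobal
Long-haul: Coastal Air 3/12 = 25.0%, TransGlobal 30/79 = 38.0% → TransGlobal
Overall: Coastal Air 81/155 = 52.3%, TransGlobal 62/139 = 44.6% → Coastal Air
TransGlobal wins each route group but Coastal Air wins overall — the comparison reverses. TransGlobal's flights skew toward long-haul, which has a lower base rate.

Yes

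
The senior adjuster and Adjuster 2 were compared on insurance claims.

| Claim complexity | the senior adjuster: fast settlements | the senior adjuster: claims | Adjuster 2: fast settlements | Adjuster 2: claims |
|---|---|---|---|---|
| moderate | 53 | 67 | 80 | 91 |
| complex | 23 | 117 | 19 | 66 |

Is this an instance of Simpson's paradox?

No

Moderate: the senior adjuster 53/67 = 79.1%, Adjuster 2 80/91 = 87.9% → Adjuster 2
Complex: the senior adjuster 23/117 = 19.7%, Adjuster 2 19/66 = 28.8% → Adjuster 2
Overall: the senior adjuster 76/184 = 41.3%, Adjuster 2 99/157 = 63.1% → Adjuster 2
Adjuster 2 wins overall and in every claim group — no reversal.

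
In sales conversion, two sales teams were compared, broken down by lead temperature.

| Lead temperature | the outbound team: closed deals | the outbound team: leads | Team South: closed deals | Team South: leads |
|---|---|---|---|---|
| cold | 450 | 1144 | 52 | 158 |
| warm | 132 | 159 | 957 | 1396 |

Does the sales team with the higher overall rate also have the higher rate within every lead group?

No

Cold: the outbound team 450/1144 = 39.3%, Team South 52/158 = 32.9% → the outbound team
Warm: the outbound team 132/159 = 83.0%, Team South 957/1396 = 68.6% → the outbound team
Overall: the outbound team 582/1303 = 44.7%, Team South 1009/1554 = 64.9% → Team South
The outbound team wins each lead group but Team South wins overall — the comparison reverses. The outbound team's leads skew toward cold, which has a lower base rate.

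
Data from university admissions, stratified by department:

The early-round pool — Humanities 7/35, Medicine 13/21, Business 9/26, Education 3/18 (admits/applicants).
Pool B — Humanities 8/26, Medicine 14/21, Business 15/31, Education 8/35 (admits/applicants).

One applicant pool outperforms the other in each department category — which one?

Humanities: the early-round pool 7/35 = 20.0%, Pool B 8/26 = 30.8% → Pool B
Medicine: the early-round pool 13/21 = 61.9%, Pool B 14/21 = 66.7% → Pool B
Business: the early-round pool 9/26 = 34.6%, Pool B 15/31 = 48.4% → Pool B
Education: the early-round pool 3/18 = 16.7%, Pool B 8/35 = 22.9% → Pool B
Pool B has the higher rate in all 4 groups.

Pool B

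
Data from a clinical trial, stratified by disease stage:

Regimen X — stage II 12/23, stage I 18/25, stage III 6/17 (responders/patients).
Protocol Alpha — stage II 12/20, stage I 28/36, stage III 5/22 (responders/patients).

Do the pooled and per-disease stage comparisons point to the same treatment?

No

Stage II: Regimen X 12/23 = 52.2%, Protocol Alpha 12/20 = 60.0% → Protocol Alpha
Stage I: Regimen X 18/25 = 72.0%, Protocol Alpha 28/36 = 77.8% → Protocol Alpha
Stage III: Regimen X 6/17 = 35.3%, Protocol Alpha 5/22 = 22.7% → Regimen X
Overall: Regimen X 36/65 = 55.4%, Protocol Alpha 45/78 = 57.7% → Protocol Alpha
Neither sweeps: Regimen X wins 1 of 3 groups, Protocol Alpha wins 2. Protocol Alpha wins overall but not every group — no Simpson reversal.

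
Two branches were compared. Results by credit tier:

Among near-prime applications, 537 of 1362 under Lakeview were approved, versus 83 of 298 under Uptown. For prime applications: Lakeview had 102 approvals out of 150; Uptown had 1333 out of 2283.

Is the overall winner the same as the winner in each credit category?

No

Near-prime: Lakeview 537/1362 = 39.4%, Uptown 83/298 = 27.9% → Lakeview
Prime: Lakeview 102/150 = 68.0%, Uptown 1333/2283 = 58.4% → Lakeview
Overall: Lakeview 639/1512 = 42.3%, Uptown 1416/2581 = 54.9% → Uptown
Lakeview wins each credit group but Uptown wins overall — the comparison reverses. Lakeview's applications skew toward near-prime, which has a lower base rate.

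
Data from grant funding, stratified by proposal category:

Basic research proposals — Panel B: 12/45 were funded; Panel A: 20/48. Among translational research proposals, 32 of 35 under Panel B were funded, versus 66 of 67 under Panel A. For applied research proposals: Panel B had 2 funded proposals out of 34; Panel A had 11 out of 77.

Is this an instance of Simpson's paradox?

Basic research: Panel B 12/45 = 26.7%, Panel A 20/48 = 41.7% → Panel A
Translational research: Panel B 32/35 = 91.4%, Panel A 66/67 = 98.5% → Panel A
Applied research: Panel B 2/34 = 5.9%, Panel A 11/77 = 14.3% → Panel A
Overall: Panel B 46/114 = 40.4%, Panel A 97/192 = 50.5% → Panel A
Panel A wins overall and in every proposal group — no reversal.

No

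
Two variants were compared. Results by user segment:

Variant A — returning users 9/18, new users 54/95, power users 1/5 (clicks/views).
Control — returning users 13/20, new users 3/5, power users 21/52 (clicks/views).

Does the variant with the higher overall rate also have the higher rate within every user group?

No

Returning users: Variant A 9/18 = 50.0%, Control 13/20 = 65.0% → Control
New users: Variant A 54/95 = 56.8%, Control 3/5 = 60.0% → Control
Power users: Variant A 1/5 = 20.0%, Control 21/52 = 40.4% → Control
Overall: Variant A 64/118 = 54.2%, Control 37/77 = 48.1% → Variant A
Control wins each user group but Variant A wins overall — the comparison reverses. Control's views skew toward power users, which has a lower base rate.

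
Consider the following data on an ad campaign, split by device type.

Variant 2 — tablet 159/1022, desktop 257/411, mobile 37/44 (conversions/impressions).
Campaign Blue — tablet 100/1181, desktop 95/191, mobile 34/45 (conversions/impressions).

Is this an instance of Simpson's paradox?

Tablet: Variant 2 159/1022 = 15.6%, Campaign Blue 100/1181 = 8.5% → Variant 2
Desktop: Variant 2 257/411 = 62.5%, Campaign Blue 95/191 = 49.7% → Variant 2
Mobile: Variant 2 37/44 = 84.1%, Campaign Blue 34/45 = 75.6% → Variant 2
Overall: Variant 2 453/1477 = 30.7%, Campaign Blue 229/1417 = 16.2% → Variant 2
Variant 2 wins overall and in every device group — no reversal.

No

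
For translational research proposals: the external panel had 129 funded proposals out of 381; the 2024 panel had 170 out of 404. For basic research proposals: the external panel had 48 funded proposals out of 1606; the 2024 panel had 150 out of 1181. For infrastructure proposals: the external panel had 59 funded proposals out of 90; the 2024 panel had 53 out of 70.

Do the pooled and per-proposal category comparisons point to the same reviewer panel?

Translational research: the external panel 129/381 = 33.9%, the 2024 panel 170/404 = 42.1% → the 2024 panel
Basic research: the external panel 48/1606 = 3.0%, the 2024 panel 150/1181 = 12.7% → the 2024 panel
Infrastructure: the external panel 59/90 = 65.6%, the 2024 panel 53/70 = 75.7% → the 2024 panel
Overall: the external panel 236/2077 = 11.4%, the 2024 panel 373/1655 = 22.5% → the 2024 panel
The 2024 panel wins overall and in every proposal group — no reversal.

Yes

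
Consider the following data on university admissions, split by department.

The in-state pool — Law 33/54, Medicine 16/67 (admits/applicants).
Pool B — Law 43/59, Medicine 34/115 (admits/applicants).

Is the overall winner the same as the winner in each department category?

Yes

Law: the in-state pool 33/54 = 61.1%, Pool B 43/59 = 72.9% → Pool B
Medicine: the in-state pool 16/67 = 23.9%, Pool B 34/115 = 29.6% → Pool B
Overall: the in-state pool 49/121 = 40.5%, Pool B 77/174 = 44.3% → Pool B
Pool B wins overall and in every department group — no reversal.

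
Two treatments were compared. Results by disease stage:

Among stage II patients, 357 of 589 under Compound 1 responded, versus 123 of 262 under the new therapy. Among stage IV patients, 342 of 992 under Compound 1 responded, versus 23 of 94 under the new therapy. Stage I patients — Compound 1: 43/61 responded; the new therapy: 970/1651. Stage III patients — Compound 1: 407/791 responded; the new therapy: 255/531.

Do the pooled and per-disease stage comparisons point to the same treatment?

No

Stage II: Compound 1 357/589 = 60.6%, the new therapy 123/262 = 46.9% → Compound 1
Stage IV: Compound 1 342/992 = 34.5%, the new therapy 23/94 = 24.5% → Compound 1
Stage I: Compound 1 43/61 = 70.5%, the new therapy 970/1651 = 58.8% → Compound 1
Stage III: Compound 1 407/791 = 51.5%, the new therapy 255/531 = 48.0% → Compound 1
Overall: Compound 1 1149/2433 = 47.2%, the new therapy 1371/2538 = 54.0% → the new therapy
Compound 1 wins each disease group but the new therapy wins overall — the comparison reverses. Compound 1's patients skew toward stage IV, which has a lower base rate.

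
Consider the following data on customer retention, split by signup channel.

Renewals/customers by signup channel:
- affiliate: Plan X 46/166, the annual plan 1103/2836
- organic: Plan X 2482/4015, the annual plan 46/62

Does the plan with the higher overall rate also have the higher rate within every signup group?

No

Affiliate: Plan X 46/166 = 27.7%, the annual plan 1103/2836 = 38.9% → the annual plan
Organic: Plan X 2482/4015 = 61.8%, the annual plan 46/62 = 74.2% → the annual plan
Overall: Plan X 2528/4181 = 60.5%, the annual plan 1149/2898 = 39.6% → Plan X
The annual plan wins each signup group but Plan X wins overall — the comparison reverses. The annual plan's customers skew toward affiliate, which has a lower base rate.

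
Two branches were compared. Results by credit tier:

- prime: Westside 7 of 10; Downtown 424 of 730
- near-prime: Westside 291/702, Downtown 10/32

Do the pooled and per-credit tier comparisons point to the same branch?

No

Prime: Westside 7/10 = 70.0%, Downtown 424/730 = 58.1% → Westside
Near-prime: Westside 291/702 = 41.5%, Downtown 10/32 = 31.2% → Westside
Overall: Westside 298/712 = 41.9%, Downtown 434/762 = 57.0% → Downtown
Westside wins each credit group but Downtown wins overall — the comparison reverses. Westside's applications skew toward near-prime, which has a lower base rate.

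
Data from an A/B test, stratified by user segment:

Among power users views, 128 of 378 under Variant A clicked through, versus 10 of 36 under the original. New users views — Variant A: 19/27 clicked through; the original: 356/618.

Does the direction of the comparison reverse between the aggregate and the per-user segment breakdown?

Yes

Power users: Variant A 128/378 = 33.9%, the original 10/36 = 27.8% → Variant A
New users: Variant A 19/27 = 70.4%, the original 356/618 = 57.6% → Variant A
Overall: Variant A 147/405 = 36.3%, the original 366/654 = 56.0% → the original
Variant A wins each user group but the original wins overall — the comparison reverses. Variant A's views skew toward power users, which has a lower base rate.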